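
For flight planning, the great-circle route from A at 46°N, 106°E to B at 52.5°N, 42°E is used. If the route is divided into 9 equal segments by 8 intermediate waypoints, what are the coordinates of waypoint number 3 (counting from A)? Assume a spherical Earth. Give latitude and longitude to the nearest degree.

≈ 52°N, 87°E

The haversine formula gives a central angle δ ≈ 0.714 rad (40.9°) between the endpoints.
Interpolate at f = 3/9 with slerp weights a = sin((1−f)δ)/sin δ ≈ 0.700, b = sin(fδ)/sin δ ≈ 0.360.
p = a·p₁ + b·p₂ ≈ (0.029, 0.614, 0.789); φ = arcsin(p_z) ≈ 52.08°, λ = atan2(p_y, p_x) ≈ 87.31°.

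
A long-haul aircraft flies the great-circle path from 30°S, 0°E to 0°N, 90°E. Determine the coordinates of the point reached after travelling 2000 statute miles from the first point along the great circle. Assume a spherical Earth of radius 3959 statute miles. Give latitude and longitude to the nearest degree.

Convert each endpoint to a unit vector on the sphere (x = cos φ cos λ, y = cos φ sin λ, z = sin φ).
The central angle between the endpoints is δ = arccos(p₁·p₂) ≈ 1.571 rad (90.0°). The total great-circle distance is δ·R ≈ 1.571 × 3959 ≈ 6219 mi, so the target fraction is f = 2000/6219 ≈ 0.322.
Interpolate at f ≈ 0.322 with slerp weights a = sin((1−f)δ)/sin δ ≈ 0.875, b = sin(fδ)/sin δ ≈ 0.484.
p = a·p₁ + b·p₂ ≈ (0.758, 0.484, -0.438); φ = arcsin(p_z) ≈ -25.95°, λ = atan2(p_y, p_x) ≈ 32.56°.

≈ 26°S, 33°E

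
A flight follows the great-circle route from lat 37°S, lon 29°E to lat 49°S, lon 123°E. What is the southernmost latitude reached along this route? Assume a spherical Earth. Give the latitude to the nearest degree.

≈ 55°S

The great circle lies in the plane with unit normal n̂ = (p₁ × p₂)/|p₁ × p₂|.
Here n̂_z ≈ +0.575; the vertex latitude is φ_max = arccos|n̂_z| ≈ 54.9°.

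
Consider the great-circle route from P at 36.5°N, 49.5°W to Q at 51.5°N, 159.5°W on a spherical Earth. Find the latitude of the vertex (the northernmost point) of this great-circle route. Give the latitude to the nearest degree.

≈ 61°N

The great circle lies in the plane with unit normal n̂ = (p₁ × p₂)/|p₁ × p₂|.
Here n̂_z ≈ -0.492; the vertex latitude is φ_max = arccos|n̂_z| ≈ 60.5°.
Check via Clairaut: cos φ_max = |cos φ₁| · sin C = cos(36.5°)·sin(37.7°) ≈ 0.492, again giving ≈ 60.5°.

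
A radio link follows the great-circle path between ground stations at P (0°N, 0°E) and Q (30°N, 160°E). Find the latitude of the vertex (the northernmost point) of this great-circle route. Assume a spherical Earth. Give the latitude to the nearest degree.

≈ 59°N

The great circle lies in the plane with unit normal n̂ = (p₁ × p₂)/|p₁ × p₂|.
Here n̂_z ≈ +0.510; the vertex latitude is φ_max = arccos|n̂_z| ≈ 59.4°.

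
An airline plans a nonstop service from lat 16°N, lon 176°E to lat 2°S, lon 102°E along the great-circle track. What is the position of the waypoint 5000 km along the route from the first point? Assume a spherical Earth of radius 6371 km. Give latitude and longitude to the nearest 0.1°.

From cos δ = sin φ₁ sin φ₂ + cos φ₁ cos φ₂ cos Δλ, the central angle is δ ≈ 1.313 rad (75.2°). The total great-circle distance is δ·R ≈ 1.313 × 6371 ≈ 8364 km, so the target fraction is f = 5000/8364 ≈ 0.598.
Interpolate at f ≈ 0.598 with slerp weights a = sin((1−f)δ)/sin δ ≈ 0.521, b = sin(fδ)/sin δ ≈ 0.731.
p = a·p₁ + b·p₂ ≈ (-0.651, 0.749, 0.118); φ = arcsin(p_z) ≈ 6.78°, λ = atan2(p_y, p_x) ≈ 131.00°.

≈ lat 6.8°N, lon 131.0°E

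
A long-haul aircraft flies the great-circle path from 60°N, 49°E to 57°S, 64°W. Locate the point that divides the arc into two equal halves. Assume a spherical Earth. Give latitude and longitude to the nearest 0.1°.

Convert each endpoint to a unit vector on the sphere (x = cos φ cos λ, y = cos φ sin λ, z = sin φ).
The central angle between the endpoints is δ = arccos(p₁·p₂) ≈ 2.555 rad (146.4°).
Interpolate at f = 1/2 with slerp weights a = sin((1−f)δ)/sin δ ≈ 1.729, b = sin(fδ)/sin δ ≈ 1.729.
p = a·p₁ + b·p₂ ≈ (0.980, -0.194, 0.047); φ = arcsin(p_z) ≈ 2.71°, λ = atan2(p_y, p_x) ≈ -11.19°.

≈ 2.7°N, 11.2°W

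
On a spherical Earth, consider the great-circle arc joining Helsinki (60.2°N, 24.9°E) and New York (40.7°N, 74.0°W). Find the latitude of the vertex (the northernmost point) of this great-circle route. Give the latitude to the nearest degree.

≈ 64°N

The great circle lies in the plane with unit normal n̂ = (p₁ × p₂)/|p₁ × p₂|.
Here n̂_z ≈ -0.432; the vertex latitude is φ_max = arccos|n̂_z| ≈ 64.4°.
Check via Clairaut: cos φ_max = |cos φ₁| · sin C = cos(60.2°)·sin(60.4°) ≈ 0.432, again giving ≈ 64.4°.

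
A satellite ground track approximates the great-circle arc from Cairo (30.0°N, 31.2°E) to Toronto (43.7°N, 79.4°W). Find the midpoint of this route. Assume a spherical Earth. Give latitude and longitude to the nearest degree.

Write both endpoints as unit vectors p₁, p₂ with components (cos φ cos λ, cos φ sin λ, sin φ).
The central angle between the endpoints is δ = arccos(p₁·p₂) ≈ 1.445 rad (82.8°).
Interpolate at f = 1/2 with slerp weights a = sin((1−f)δ)/sin δ ≈ 0.667, b = sin(fδ)/sin δ ≈ 0.667.
p = a·p₁ + b·p₂ ≈ (0.582, -0.175, 0.794); φ = arcsin(p_z) ≈ 52.55°, λ = atan2(p_y, p_x) ≈ -16.69°.

≈ (53°N, 17°W)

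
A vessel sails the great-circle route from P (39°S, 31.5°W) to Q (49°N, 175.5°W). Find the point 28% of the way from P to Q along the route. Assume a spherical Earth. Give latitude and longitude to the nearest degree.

≈ (10°S, 67°W)

The haversine formula gives a central angle δ ≈ 2.663 rad (152.6°) between the endpoints.
Interpolate at f = 0.28 with slerp weights a = sin((1−f)δ)/sin δ ≈ 2.041, b = sin(fδ)/sin δ ≈ 1.472.
p = a·p₁ + b·p₂ ≈ (0.390, -0.904, -0.174); φ = arcsin(p_z) ≈ -10.00°, λ = atan2(p_y, p_x) ≈ -66.69°.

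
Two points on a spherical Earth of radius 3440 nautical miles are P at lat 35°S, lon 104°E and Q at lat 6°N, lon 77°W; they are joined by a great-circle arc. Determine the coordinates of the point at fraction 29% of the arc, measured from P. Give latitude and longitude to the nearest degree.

Write both endpoints as unit vectors p₁, p₂ with components (cos φ cos λ, cos φ sin λ, sin φ).
The central angle between the endpoints is δ = arccos(p₁·p₂) ≈ 2.635 rad (151.0°).
Interpolate at f = 0.29 with slerp weights a = sin((1−f)δ)/sin δ ≈ 1.970, b = sin(fδ)/sin δ ≈ 1.427.
p = a·p₁ + b·p₂ ≈ (-0.071, 0.183, -0.981); φ = arcsin(p_z) ≈ -78.68°, λ = atan2(p_y, p_x) ≈ 111.25°.

≈ lat 79°S, lon 111°E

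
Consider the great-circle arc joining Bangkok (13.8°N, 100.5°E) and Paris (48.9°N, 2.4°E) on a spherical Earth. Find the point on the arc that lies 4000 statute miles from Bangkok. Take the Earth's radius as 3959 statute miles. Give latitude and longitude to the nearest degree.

≈ (49°N, 44°E)

Convert each endpoint to a unit vector on the sphere (x = cos φ cos λ, y = cos φ sin λ, z = sin φ).
The central angle between the endpoints is δ = arccos(p₁·p₂) ≈ 1.481 rad (84.8°). The total great-circle distance is δ·R ≈ 1.481 × 3959 ≈ 5863 mi, so the target fraction is f = 4000/5863 ≈ 0.682.
Interpolate at f ≈ 0.682 with slerp weights a = sin((1−f)δ)/sin δ ≈ 0.455, b = sin(fδ)/sin δ ≈ 0.850.
p = a·p₁ + b·p₂ ≈ (0.478, 0.458, 0.749); φ = arcsin(p_z) ≈ 48.54°, λ = atan2(p_y, p_x) ≈ 43.78°.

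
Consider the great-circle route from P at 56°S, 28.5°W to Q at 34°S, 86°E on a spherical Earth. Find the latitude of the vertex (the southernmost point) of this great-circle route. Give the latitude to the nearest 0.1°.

≈ 64.0°S

The great circle lies in the plane with unit normal n̂ = (p₁ × p₂)/|p₁ × p₂|.
Here n̂_z ≈ +0.438; the vertex latitude is φ_max = arccos|n̂_z| ≈ 64.0°.
Check via Clairaut: cos φ_max = |cos φ₁| · sin C = cos(56.0°)·sin(128.4°) ≈ 0.438, again giving ≈ 64.0°.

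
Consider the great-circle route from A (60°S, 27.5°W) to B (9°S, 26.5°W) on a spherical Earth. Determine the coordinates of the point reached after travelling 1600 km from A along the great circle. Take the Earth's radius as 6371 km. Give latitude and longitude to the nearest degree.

Write both endpoints as unit vectors p₁, p₂ with components (cos φ cos λ, cos φ sin λ, sin φ).
The central angle between the endpoints is δ = arccos(p₁·p₂) ≈ 0.890 rad (51.0°). The total great-circle distance is δ·R ≈ 0.890 × 6371 ≈ 5672 km, so the target fraction is f = 1600/5672 ≈ 0.282.
Interpolate at f ≈ 0.282 with slerp weights a = sin((1−f)δ)/sin δ ≈ 0.767, b = sin(fδ)/sin δ ≈ 0.320.
p = a·p₁ + b·p₂ ≈ (0.623, -0.318, -0.715); φ = arcsin(p_z) ≈ -45.61°, λ = atan2(p_y, p_x) ≈ -27.05°.

≈ (46°S, 27°W)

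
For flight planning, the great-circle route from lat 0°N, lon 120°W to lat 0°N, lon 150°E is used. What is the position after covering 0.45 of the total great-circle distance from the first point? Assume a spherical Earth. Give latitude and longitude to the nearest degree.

The haversine formula gives a central angle δ ≈ 1.571 rad (90.0°) between the endpoints.
Interpolate at f = 0.45 with slerp weights a = sin((1−f)δ)/sin δ ≈ 0.760, b = sin(fδ)/sin δ ≈ 0.649.
p = a·p₁ + b·p₂ ≈ (-0.943, -0.334, 0.000); φ = arcsin(p_z) ≈ 0.00°, λ = atan2(p_y, p_x) ≈ -160.50°.

≈ lat 0°N, lon 160°W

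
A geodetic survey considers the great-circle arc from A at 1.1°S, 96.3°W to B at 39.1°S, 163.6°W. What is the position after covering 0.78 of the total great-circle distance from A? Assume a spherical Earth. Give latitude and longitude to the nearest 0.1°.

≈ 33.8°S, 145.1°W

From cos δ = sin φ₁ sin φ₂ + cos φ₁ cos φ₂ cos Δλ, the central angle is δ ≈ 1.254 rad (71.8°).
Interpolate at f = 0.78 with slerp weights a = sin((1−f)δ)/sin δ ≈ 0.287, b = sin(fδ)/sin δ ≈ 0.873.
p = a·p₁ + b·p₂ ≈ (-0.681, -0.476, -0.556); φ = arcsin(p_z) ≈ -33.78°, λ = atan2(p_y, p_x) ≈ -145.05°.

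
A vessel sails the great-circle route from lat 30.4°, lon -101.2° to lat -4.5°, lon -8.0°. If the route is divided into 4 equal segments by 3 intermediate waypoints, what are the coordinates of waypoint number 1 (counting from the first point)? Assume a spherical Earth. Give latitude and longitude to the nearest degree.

The haversine formula gives a central angle δ ≈ 1.659 rad (95.0°) between the endpoints.
Interpolate at f = 1/4 with slerp weights a = sin((1−f)δ)/sin δ ≈ 0.951, b = sin(fδ)/sin δ ≈ 0.404.
p = a·p₁ + b·p₂ ≈ (0.240, -0.861, 0.449); φ = arcsin(p_z) ≈ 26.70°, λ = atan2(p_y, p_x) ≈ -74.42°.

≈ lat 27°, lon -74°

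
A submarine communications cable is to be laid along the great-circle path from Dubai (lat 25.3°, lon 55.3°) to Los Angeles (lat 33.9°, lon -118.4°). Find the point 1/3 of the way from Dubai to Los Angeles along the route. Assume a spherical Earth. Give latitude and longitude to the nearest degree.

≈ lat 65°, lon 46°

Convert each endpoint to a unit vector on the sphere (x = cos φ cos λ, y = cos φ sin λ, z = sin φ).
The central angle between the endpoints is δ = arccos(p₁·p₂) ≈ 2.103 rad (120.5°).
Interpolate at f = 1/3 with slerp weights a = sin((1−f)δ)/sin δ ≈ 1.144, b = sin(fδ)/sin δ ≈ 0.749.
p = a·p₁ + b·p₂ ≈ (0.293, 0.304, 0.906); φ = arcsin(p_z) ≈ 65.02°, λ = atan2(p_y, p_x) ≈ 46.01°.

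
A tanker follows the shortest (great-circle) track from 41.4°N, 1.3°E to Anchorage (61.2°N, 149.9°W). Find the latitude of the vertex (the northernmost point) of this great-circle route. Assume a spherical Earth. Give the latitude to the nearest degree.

≈ 80°N

The great circle lies in the plane with unit normal n̂ = (p₁ × p₂)/|p₁ × p₂|.
Here n̂_z ≈ -0.180; the vertex latitude is φ_max = arccos|n̂_z| ≈ 79.6°.
Check via Clairaut: cos φ_max = |cos φ₁| · sin C = cos(41.4°)·sin(13.9°) ≈ 0.180, again giving ≈ 79.6°.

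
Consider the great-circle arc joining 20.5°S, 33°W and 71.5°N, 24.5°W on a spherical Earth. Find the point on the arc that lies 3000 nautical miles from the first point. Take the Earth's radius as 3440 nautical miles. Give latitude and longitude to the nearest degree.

Write both endpoints as unit vectors p₁, p₂ with components (cos φ cos λ, cos φ sin λ, sin φ).
The central angle between the endpoints is δ = arccos(p₁·p₂) ≈ 1.609 rad (92.2°). The total great-circle distance is δ·R ≈ 1.609 × 3440 ≈ 5535 nmi, so the target fraction is f = 3000/5535 ≈ 0.542.
Interpolate at f ≈ 0.542 with slerp weights a = sin((1−f)δ)/sin δ ≈ 0.672, b = sin(fδ)/sin δ ≈ 0.766.
p = a·p₁ + b·p₂ ≈ (0.750, -0.444, 0.491); φ = arcsin(p_z) ≈ 29.42°, λ = atan2(p_y, p_x) ≈ -30.64°.

≈ 29°N, 31°W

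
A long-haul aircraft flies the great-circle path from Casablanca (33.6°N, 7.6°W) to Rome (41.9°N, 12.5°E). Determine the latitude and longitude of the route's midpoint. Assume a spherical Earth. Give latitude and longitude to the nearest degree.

Convert each endpoint to a unit vector on the sphere (x = cos φ cos λ, y = cos φ sin λ, z = sin φ).
The central angle between the endpoints is δ = arccos(p₁·p₂) ≈ 0.312 rad (17.9°).
Interpolate at f = 1/2 with slerp weights a = sin((1−f)δ)/sin δ ≈ 0.506, b = sin(fδ)/sin δ ≈ 0.506.
p = a·p₁ + b·p₂ ≈ (0.786, 0.026, 0.618); φ = arcsin(p_z) ≈ 38.18°, λ = atan2(p_y, p_x) ≈ 1.88°.

≈ (38°N, 2°E)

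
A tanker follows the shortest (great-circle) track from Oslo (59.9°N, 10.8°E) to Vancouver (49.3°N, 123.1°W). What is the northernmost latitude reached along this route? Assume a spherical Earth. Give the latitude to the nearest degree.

The great circle lies in the plane with unit normal n̂ = (p₁ × p₂)/|p₁ × p₂|.
Here n̂_z ≈ -0.261; the vertex latitude is φ_max = arccos|n̂_z| ≈ 74.9°.
Check via Clairaut: cos φ_max = |cos φ₁| · sin C = cos(59.9°)·sin(31.3°) ≈ 0.261, again giving ≈ 74.9°.

≈ 75°N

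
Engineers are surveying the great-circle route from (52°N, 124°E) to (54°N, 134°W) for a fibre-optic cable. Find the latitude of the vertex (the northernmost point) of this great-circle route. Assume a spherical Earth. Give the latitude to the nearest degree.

≈ 65°N

The great circle lies in the plane with unit normal n̂ = (p₁ × p₂)/|p₁ × p₂|.
Here n̂_z ≈ +0.428; the vertex latitude is φ_max = arccos|n̂_z| ≈ 64.7°.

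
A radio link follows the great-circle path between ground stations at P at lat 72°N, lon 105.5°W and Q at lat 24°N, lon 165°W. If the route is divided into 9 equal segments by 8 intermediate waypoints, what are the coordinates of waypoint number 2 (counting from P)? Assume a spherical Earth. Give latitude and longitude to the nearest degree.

The haversine formula gives a central angle δ ≈ 1.012 rad (58.0°) between the endpoints.
Interpolate at f = 2/9 with slerp weights a = sin((1−f)δ)/sin δ ≈ 0.835, b = sin(fδ)/sin δ ≈ 0.263.
p = a·p₁ + b·p₂ ≈ (-0.301, -0.311, 0.901); φ = arcsin(p_z) ≈ 64.35°, λ = atan2(p_y, p_x) ≈ -134.08°.

≈ lat 64°N, lon 134°W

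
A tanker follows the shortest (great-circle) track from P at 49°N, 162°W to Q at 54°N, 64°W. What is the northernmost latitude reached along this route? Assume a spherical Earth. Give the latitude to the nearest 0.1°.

The great circle lies in the plane with unit normal n̂ = (p₁ × p₂)/|p₁ × p₂|.
Here n̂_z ≈ +0.460; the vertex latitude is φ_max = arccos|n̂_z| ≈ 62.6°.

≈ 62.6°N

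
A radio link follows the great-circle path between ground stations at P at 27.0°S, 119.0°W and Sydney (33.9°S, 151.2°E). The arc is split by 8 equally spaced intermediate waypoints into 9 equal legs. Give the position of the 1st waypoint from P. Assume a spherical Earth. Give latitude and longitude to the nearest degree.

From cos δ = sin φ₁ sin φ₂ + cos φ₁ cos φ₂ cos Δλ, the central angle is δ ≈ 1.312 rad (75.2°).
Interpolate at f = 1/9 with slerp weights a = sin((1−f)δ)/sin δ ≈ 0.951, b = sin(fδ)/sin δ ≈ 0.150.
p = a·p₁ + b·p₂ ≈ (-0.520, -0.681, -0.516); φ = arcsin(p_z) ≈ -31.03°, λ = atan2(p_y, p_x) ≈ -127.37°.

≈ 31°S, 127°W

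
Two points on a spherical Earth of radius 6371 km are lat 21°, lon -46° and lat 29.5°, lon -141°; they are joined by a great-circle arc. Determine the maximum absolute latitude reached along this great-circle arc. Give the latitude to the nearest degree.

≈ 36°

The great circle lies in the plane with unit normal n̂ = (p₁ × p₂)/|p₁ × p₂|.
Here n̂_z ≈ -0.814; the vertex latitude is φ_max = arccos|n̂_z| ≈ 35.5°.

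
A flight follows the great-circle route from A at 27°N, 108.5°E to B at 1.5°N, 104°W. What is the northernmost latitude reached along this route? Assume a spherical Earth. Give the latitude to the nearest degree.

≈ 45°N

The great circle lies in the plane with unit normal n̂ = (p₁ × p₂)/|p₁ × p₂|.
Here n̂_z ≈ +0.711; the vertex latitude is φ_max = arccos|n̂_z| ≈ 44.7°.
Check via Clairaut: cos φ_max = |cos φ₁| · sin C = cos(27.0°)·sin(52.9°) ≈ 0.711, again giving ≈ 44.7°.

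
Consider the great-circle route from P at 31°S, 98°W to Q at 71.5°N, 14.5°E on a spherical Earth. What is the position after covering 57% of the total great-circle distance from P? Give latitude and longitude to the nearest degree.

≈ 37°N, 72°W

Convert each endpoint to a unit vector on the sphere (x = cos φ cos λ, y = cos φ sin λ, z = sin φ).
The central angle between the endpoints is δ = arccos(p₁·p₂) ≈ 2.205 rad (126.3°).
Interpolate at f = 0.57 with slerp weights a = sin((1−f)δ)/sin δ ≈ 1.008, b = sin(fδ)/sin δ ≈ 1.181.
p = a·p₁ + b·p₂ ≈ (0.242, -0.762, 0.600); φ = arcsin(p_z) ≈ 36.89°, λ = atan2(p_y, p_x) ≈ -72.36°.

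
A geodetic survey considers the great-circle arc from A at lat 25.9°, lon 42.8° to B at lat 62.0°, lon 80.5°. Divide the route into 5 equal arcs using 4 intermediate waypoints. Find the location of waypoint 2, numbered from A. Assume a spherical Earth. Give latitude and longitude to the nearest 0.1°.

≈ lat 41.6°, lon 52.4°

Write both endpoints as unit vectors p₁, p₂ with components (cos φ cos λ, cos φ sin λ, sin φ).
The central angle between the endpoints is δ = arccos(p₁·p₂) ≈ 0.767 rad (44.0°).
Interpolate at f = 2/5 with slerp weights a = sin((1−f)δ)/sin δ ≈ 0.640, b = sin(fδ)/sin δ ≈ 0.435.
p = a·p₁ + b·p₂ ≈ (0.456, 0.593, 0.664); φ = arcsin(p_z) ≈ 41.59°, λ = atan2(p_y, p_x) ≈ 52.42°.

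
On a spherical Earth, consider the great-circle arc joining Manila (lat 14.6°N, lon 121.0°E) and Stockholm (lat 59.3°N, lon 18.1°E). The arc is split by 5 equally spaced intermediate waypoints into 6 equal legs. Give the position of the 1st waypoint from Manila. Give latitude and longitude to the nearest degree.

The haversine formula gives a central angle δ ≈ 1.464 rad (83.9°) between the endpoints.
Interpolate at f = 1/6 with slerp weights a = sin((1−f)δ)/sin δ ≈ 0.945, b = sin(fδ)/sin δ ≈ 0.243.
p = a·p₁ + b·p₂ ≈ (-0.353, 0.822, 0.447); φ = arcsin(p_z) ≈ 26.55°, λ = atan2(p_y, p_x) ≈ 113.23°.

≈ lat 27°N, lon 113°E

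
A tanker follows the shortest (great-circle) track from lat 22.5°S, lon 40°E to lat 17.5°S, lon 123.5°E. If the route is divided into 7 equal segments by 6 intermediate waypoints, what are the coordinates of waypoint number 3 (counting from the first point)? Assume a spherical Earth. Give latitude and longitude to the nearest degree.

≈ lat 26°S, lon 76°E

Write both endpoints as unit vectors p₁, p₂ with components (cos φ cos λ, cos φ sin λ, sin φ).
The central angle between the endpoints is δ = arccos(p₁·p₂) ≈ 1.354 rad (77.6°).
Interpolate at f = 3/7 with slerp weights a = sin((1−f)δ)/sin δ ≈ 0.716, b = sin(fδ)/sin δ ≈ 0.561.
p = a·p₁ + b·p₂ ≈ (0.211, 0.872, -0.443); φ = arcsin(p_z) ≈ -26.28°, λ = atan2(p_y, p_x) ≈ 76.40°.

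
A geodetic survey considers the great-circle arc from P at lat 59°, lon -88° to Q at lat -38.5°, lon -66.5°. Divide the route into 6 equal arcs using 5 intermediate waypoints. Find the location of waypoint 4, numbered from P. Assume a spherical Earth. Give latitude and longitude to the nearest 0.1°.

Write both endpoints as unit vectors p₁, p₂ with components (cos φ cos λ, cos φ sin λ, sin φ).
The central angle between the endpoints is δ = arccos(p₁·p₂) ≈ 1.730 rad (99.1°).
Interpolate at f = 4/6 with slerp weights a = sin((1−f)δ)/sin δ ≈ 0.552, b = sin(fδ)/sin δ ≈ 0.926.
p = a·p₁ + b·p₂ ≈ (0.299, -0.949, -0.103); φ = arcsin(p_z) ≈ -5.91°, λ = atan2(p_y, p_x) ≈ -72.52°.

≈ lat -5.9°, lon -72.5°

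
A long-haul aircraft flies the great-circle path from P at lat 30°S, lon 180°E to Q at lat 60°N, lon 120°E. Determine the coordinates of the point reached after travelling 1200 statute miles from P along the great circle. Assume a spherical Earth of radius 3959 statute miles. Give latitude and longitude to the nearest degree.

≈ lat 14°S, lon 172°E

Convert each endpoint to a unit vector on the sphere (x = cos φ cos λ, y = cos φ sin λ, z = sin φ).
The central angle between the endpoints is δ = arccos(p₁·p₂) ≈ 1.789 rad (102.5°). The total great-circle distance is δ·R ≈ 1.789 × 3959 ≈ 7083 mi, so the target fraction is f = 1200/7083 ≈ 0.169.
Interpolate at f ≈ 0.169 with slerp weights a = sin((1−f)δ)/sin δ ≈ 1.021, b = sin(fδ)/sin δ ≈ 0.306.
p = a·p₁ + b·p₂ ≈ (-0.960, 0.132, -0.246); φ = arcsin(p_z) ≈ -14.21°, λ = atan2(p_y, p_x) ≈ 172.15°.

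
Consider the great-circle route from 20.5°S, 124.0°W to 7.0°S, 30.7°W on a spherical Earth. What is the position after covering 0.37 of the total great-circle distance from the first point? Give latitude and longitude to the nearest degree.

≈ 21°S, 88°W

From cos δ = sin φ₁ sin φ₂ + cos φ₁ cos φ₂ cos Δλ, the central angle is δ ≈ 1.582 rad (90.6°).
Interpolate at f = 0.37 with slerp weights a = sin((1−f)δ)/sin δ ≈ 0.840, b = sin(fδ)/sin δ ≈ 0.552.
p = a·p₁ + b·p₂ ≈ (0.032, -0.932, -0.361); φ = arcsin(p_z) ≈ -21.18°, λ = atan2(p_y, p_x) ≈ -88.05°.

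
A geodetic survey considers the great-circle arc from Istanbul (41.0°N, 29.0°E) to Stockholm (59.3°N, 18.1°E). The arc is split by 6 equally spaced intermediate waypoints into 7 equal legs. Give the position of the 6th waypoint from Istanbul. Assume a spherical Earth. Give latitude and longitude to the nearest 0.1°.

≈ (56.8°N, 20.3°E)

Write both endpoints as unit vectors p₁, p₂ with components (cos φ cos λ, cos φ sin λ, sin φ).
The central angle between the endpoints is δ = arccos(p₁·p₂) ≈ 0.341 rad (19.5°).
Interpolate at f = 6/7 with slerp weights a = sin((1−f)δ)/sin δ ≈ 0.146, b = sin(fδ)/sin δ ≈ 0.862.
p = a·p₁ + b·p₂ ≈ (0.514, 0.190, 0.836); φ = arcsin(p_z) ≈ 56.76°, λ = atan2(p_y, p_x) ≈ 20.27°.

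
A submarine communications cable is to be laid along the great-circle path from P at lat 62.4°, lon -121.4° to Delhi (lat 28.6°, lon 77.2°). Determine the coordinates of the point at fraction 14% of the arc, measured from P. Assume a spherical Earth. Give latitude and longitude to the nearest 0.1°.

Write both endpoints as unit vectors p₁, p₂ with components (cos φ cos λ, cos φ sin λ, sin φ).
The central angle between the endpoints is δ = arccos(p₁·p₂) ≈ 1.532 rad (87.8°).
Interpolate at f = 0.14 with slerp weights a = sin((1−f)δ)/sin δ ≈ 0.969, b = sin(fδ)/sin δ ≈ 0.213.
p = a·p₁ + b·p₂ ≈ (-0.192, -0.201, 0.961); φ = arcsin(p_z) ≈ 73.85°, λ = atan2(p_y, p_x) ≈ -133.79°.

≈ lat 73.9°, lon -133.8°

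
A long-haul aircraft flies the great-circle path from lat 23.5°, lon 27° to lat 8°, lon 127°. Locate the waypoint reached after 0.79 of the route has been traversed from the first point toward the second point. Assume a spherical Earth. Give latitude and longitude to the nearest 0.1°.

≈ lat 15.9°, lon 108.0°

Convert each endpoint to a unit vector on the sphere (x = cos φ cos λ, y = cos φ sin λ, z = sin φ).
The central angle between the endpoints is δ = arccos(p₁·p₂) ≈ 1.673 rad (95.9°).
Interpolate at f = 0.79 with slerp weights a = sin((1−f)δ)/sin δ ≈ 0.346, b = sin(fδ)/sin δ ≈ 0.974.
p = a·p₁ + b·p₂ ≈ (-0.298, 0.915, 0.274); φ = arcsin(p_z) ≈ 15.88°, λ = atan2(p_y, p_x) ≈ 108.04°.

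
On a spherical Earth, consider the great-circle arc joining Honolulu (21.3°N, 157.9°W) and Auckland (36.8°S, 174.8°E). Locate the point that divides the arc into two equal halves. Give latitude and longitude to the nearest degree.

Write both endpoints as unit vectors p₁, p₂ with components (cos φ cos λ, cos φ sin λ, sin φ).
The central angle between the endpoints is δ = arccos(p₁·p₂) ≈ 1.109 rad (63.6°).
Interpolate at f = 1/2 with slerp weights a = sin((1−f)δ)/sin δ ≈ 0.588, b = sin(fδ)/sin δ ≈ 0.588.
p = a·p₁ + b·p₂ ≈ (-0.977, -0.163, -0.139); φ = arcsin(p_z) ≈ -7.97°, λ = atan2(p_y, p_x) ≈ -170.50°.

≈ (8°S, 170°W)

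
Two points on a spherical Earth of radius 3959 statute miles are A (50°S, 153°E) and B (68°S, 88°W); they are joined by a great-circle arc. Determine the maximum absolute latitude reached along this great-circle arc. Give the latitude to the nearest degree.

≈ 75°S

The great circle lies in the plane with unit normal n̂ = (p₁ × p₂)/|p₁ × p₂|.
Here n̂_z ≈ +0.262; the vertex latitude is φ_max = arccos|n̂_z| ≈ 74.8°.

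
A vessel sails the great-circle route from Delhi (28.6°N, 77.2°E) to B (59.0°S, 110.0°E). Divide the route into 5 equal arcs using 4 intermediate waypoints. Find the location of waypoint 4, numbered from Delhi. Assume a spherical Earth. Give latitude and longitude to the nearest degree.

Write both endpoints as unit vectors p₁, p₂ with components (cos φ cos λ, cos φ sin λ, sin φ).
The central angle between the endpoints is δ = arccos(p₁·p₂) ≈ 1.601 rad (91.7°).
Interpolate at f = 4/5 with slerp weights a = sin((1−f)δ)/sin δ ≈ 0.315, b = sin(fδ)/sin δ ≈ 0.959.
p = a·p₁ + b·p₂ ≈ (-0.108, 0.734, -0.671); φ = arcsin(p_z) ≈ -42.15°, λ = atan2(p_y, p_x) ≈ 98.35°.

≈ (42°S, 98°E)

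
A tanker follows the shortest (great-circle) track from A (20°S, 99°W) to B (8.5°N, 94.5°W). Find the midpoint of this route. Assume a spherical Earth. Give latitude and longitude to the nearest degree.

≈ (6°S, 97°W)

From cos δ = sin φ₁ sin φ₂ + cos φ₁ cos φ₂ cos Δλ, the central angle is δ ≈ 0.503 rad (28.8°).
Interpolate at f = 1/2 with slerp weights a = sin((1−f)δ)/sin δ ≈ 0.516, b = sin(fδ)/sin δ ≈ 0.516.
p = a·p₁ + b·p₂ ≈ (-0.116, -0.988, -0.100); φ = arcsin(p_z) ≈ -5.75°, λ = atan2(p_y, p_x) ≈ -96.69°.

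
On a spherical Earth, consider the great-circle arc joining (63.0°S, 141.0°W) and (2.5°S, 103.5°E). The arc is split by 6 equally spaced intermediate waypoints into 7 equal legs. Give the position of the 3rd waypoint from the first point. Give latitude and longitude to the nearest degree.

Write both endpoints as unit vectors p₁, p₂ with components (cos φ cos λ, cos φ sin λ, sin φ).
The central angle between the endpoints is δ = arccos(p₁·p₂) ≈ 1.728 rad (99.0°).
Interpolate at f = 3/7 with slerp weights a = sin((1−f)δ)/sin δ ≈ 0.845, b = sin(fδ)/sin δ ≈ 0.683.
p = a·p₁ + b·p₂ ≈ (-0.457, 0.422, -0.783); φ = arcsin(p_z) ≈ -51.50°, λ = atan2(p_y, p_x) ≈ 137.30°.

≈ (52°S, 137°E)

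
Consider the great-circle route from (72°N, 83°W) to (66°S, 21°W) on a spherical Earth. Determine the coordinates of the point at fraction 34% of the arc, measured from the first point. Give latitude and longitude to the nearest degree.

From cos δ = sin φ₁ sin φ₂ + cos φ₁ cos φ₂ cos Δλ, the central angle is δ ≈ 2.515 rad (144.1°).
Interpolate at f = 0.34 with slerp weights a = sin((1−f)δ)/sin δ ≈ 1.698, b = sin(fδ)/sin δ ≈ 1.286.
p = a·p₁ + b·p₂ ≈ (0.552, -0.708, 0.440); φ = arcsin(p_z) ≈ 26.09°, λ = atan2(p_y, p_x) ≈ -52.05°.

≈ (26°N, 52°W)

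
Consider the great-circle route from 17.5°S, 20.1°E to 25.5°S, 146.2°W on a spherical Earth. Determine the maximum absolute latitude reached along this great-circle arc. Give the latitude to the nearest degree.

The great circle lies in the plane with unit normal n̂ = (p₁ × p₂)/|p₁ × p₂|.
Here n̂_z ≈ -0.288; the vertex latitude is φ_max = arccos|n̂_z| ≈ 73.2°.
Check via Clairaut: cos φ_max = |cos φ₁| · sin C = cos(17.5°)·sin(162.4°) ≈ 0.288, again giving ≈ 73.2°.

≈ 73°S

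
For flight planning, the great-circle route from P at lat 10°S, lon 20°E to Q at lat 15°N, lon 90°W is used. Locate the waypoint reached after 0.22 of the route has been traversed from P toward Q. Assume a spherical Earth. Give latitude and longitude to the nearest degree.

Convert each endpoint to a unit vector on the sphere (x = cos φ cos λ, y = cos φ sin λ, z = sin φ).
The central angle between the endpoints is δ = arccos(p₁·p₂) ≈ 1.950 rad (111.7°).
Interpolate at f = 0.22 with slerp weights a = sin((1−f)δ)/sin δ ≈ 1.075, b = sin(fδ)/sin δ ≈ 0.448.
p = a·p₁ + b·p₂ ≈ (0.995, -0.070, -0.071); φ = arcsin(p_z) ≈ -4.06°, λ = atan2(p_y, p_x) ≈ -4.05°.

≈ lat 4°S, lon 4°W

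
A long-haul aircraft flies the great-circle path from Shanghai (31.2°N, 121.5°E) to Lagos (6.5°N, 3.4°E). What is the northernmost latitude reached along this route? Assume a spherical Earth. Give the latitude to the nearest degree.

≈ 37°N

The great circle lies in the plane with unit normal n̂ = (p₁ × p₂)/|p₁ × p₂|.
Here n̂_z ≈ -0.798; the vertex latitude is φ_max = arccos|n̂_z| ≈ 37.1°.
Check via Clairaut: cos φ_max = |cos φ₁| · sin C = cos(31.2°)·sin(68.8°) ≈ 0.798, again giving ≈ 37.1°.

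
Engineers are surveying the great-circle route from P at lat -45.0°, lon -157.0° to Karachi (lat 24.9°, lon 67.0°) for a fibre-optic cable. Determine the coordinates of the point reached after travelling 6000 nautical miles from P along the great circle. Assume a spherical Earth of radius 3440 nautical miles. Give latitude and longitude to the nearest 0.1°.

Write both endpoints as unit vectors p₁, p₂ with components (cos φ cos λ, cos φ sin λ, sin φ).
The central angle between the endpoints is δ = arccos(p₁·p₂) ≈ 2.433 rad (139.4°). The total great-circle distance is δ·R ≈ 2.433 × 3440 ≈ 8368 nmi, so the target fraction is f = 6000/8368 ≈ 0.717.
Interpolate at f ≈ 0.717 with slerp weights a = sin((1−f)δ)/sin δ ≈ 0.976, b = sin(fδ)/sin δ ≈ 1.513.
p = a·p₁ + b·p₂ ≈ (-0.099, 0.994, -0.053); φ = arcsin(p_z) ≈ -3.04°, λ = atan2(p_y, p_x) ≈ 95.69°.

≈ lat -3.0°, lon 95.7°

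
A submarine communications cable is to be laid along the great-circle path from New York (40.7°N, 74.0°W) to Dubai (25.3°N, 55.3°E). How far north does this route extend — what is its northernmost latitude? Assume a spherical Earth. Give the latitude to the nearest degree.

≈ 58°N

The great circle lies in the plane with unit normal n̂ = (p₁ × p₂)/|p₁ × p₂|.
Here n̂_z ≈ +0.537; the vertex latitude is φ_max = arccos|n̂_z| ≈ 57.5°.
Check via Clairaut: cos φ_max = |cos φ₁| · sin C = cos(40.7°)·sin(45.1°) ≈ 0.537, again giving ≈ 57.5°.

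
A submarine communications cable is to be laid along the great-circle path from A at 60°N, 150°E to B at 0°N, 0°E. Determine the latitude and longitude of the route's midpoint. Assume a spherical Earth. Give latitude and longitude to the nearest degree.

Write both endpoints as unit vectors p₁, p₂ with components (cos φ cos λ, cos φ sin λ, sin φ).
The central angle between the endpoints is δ = arccos(p₁·p₂) ≈ 2.019 rad (115.7°).
Interpolate at f = 1/2 with slerp weights a = sin((1−f)δ)/sin δ ≈ 0.939, b = sin(fδ)/sin δ ≈ 0.939.
p = a·p₁ + b·p₂ ≈ (0.532, 0.235, 0.813); φ = arcsin(p_z) ≈ 54.42°, λ = atan2(p_y, p_x) ≈ 23.79°.

≈ 54°N, 24°E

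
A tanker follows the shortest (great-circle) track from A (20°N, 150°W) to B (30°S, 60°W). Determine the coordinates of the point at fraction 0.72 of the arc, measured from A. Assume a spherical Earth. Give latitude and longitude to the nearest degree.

Convert each endpoint to a unit vector on the sphere (x = cos φ cos λ, y = cos φ sin λ, z = sin φ).
The central angle between the endpoints is δ = arccos(p₁·p₂) ≈ 1.743 rad (99.8°).
Interpolate at f = 0.72 with slerp weights a = sin((1−f)δ)/sin δ ≈ 0.476, b = sin(fδ)/sin δ ≈ 0.965.
p = a·p₁ + b·p₂ ≈ (0.030, -0.947, -0.320); φ = arcsin(p_z) ≈ -18.64°, λ = atan2(p_y, p_x) ≈ -88.16°.

≈ (19°S, 88°W)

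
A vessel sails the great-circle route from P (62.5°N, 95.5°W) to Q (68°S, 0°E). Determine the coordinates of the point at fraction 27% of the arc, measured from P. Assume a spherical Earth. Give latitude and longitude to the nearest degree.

Write both endpoints as unit vectors p₁, p₂ with components (cos φ cos λ, cos φ sin λ, sin φ).
The central angle between the endpoints is δ = arccos(p₁·p₂) ≈ 2.566 rad (147.0°).
Interpolate at f = 0.27 with slerp weights a = sin((1−f)δ)/sin δ ≈ 1.754, b = sin(fδ)/sin δ ≈ 1.174.
p = a·p₁ + b·p₂ ≈ (0.362, -0.806, 0.468); φ = arcsin(p_z) ≈ 27.88°, λ = atan2(p_y, p_x) ≈ -65.82°.

≈ (28°N, 66°W)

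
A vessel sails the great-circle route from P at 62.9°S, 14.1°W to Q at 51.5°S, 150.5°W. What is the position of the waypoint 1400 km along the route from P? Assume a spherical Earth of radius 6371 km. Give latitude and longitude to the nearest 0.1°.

Convert each endpoint to a unit vector on the sphere (x = cos φ cos λ, y = cos φ sin λ, z = sin φ).
The central angle between the endpoints is δ = arccos(p₁·p₂) ≈ 1.057 rad (60.6°). The total great-circle distance is δ·R ≈ 1.057 × 6371 ≈ 6735 km, so the target fraction is f = 1400/6735 ≈ 0.208.
Interpolate at f ≈ 0.208 with slerp weights a = sin((1−f)δ)/sin δ ≈ 0.853, b = sin(fδ)/sin δ ≈ 0.250.
p = a·p₁ + b·p₂ ≈ (0.241, -0.171, -0.955); φ = arcsin(p_z) ≈ -72.79°, λ = atan2(p_y, p_x) ≈ -35.39°.

≈ 72.8°S, 35.4°W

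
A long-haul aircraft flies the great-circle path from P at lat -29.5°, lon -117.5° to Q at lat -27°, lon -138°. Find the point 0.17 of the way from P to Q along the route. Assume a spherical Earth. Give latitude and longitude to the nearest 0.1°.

≈ lat -29.3°, lon -121.0°

Convert each endpoint to a unit vector on the sphere (x = cos φ cos λ, y = cos φ sin λ, z = sin φ).
The central angle between the endpoints is δ = arccos(p₁·p₂) ≈ 0.318 rad (18.2°).
Interpolate at f = 0.17 with slerp weights a = sin((1−f)δ)/sin δ ≈ 0.834, b = sin(fδ)/sin δ ≈ 0.173.
p = a·p₁ + b·p₂ ≈ (-0.450, -0.747, -0.489); φ = arcsin(p_z) ≈ -29.30°, λ = atan2(p_y, p_x) ≈ -121.04°.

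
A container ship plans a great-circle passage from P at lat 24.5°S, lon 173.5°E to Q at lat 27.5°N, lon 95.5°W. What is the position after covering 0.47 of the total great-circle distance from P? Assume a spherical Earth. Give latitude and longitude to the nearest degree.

≈ lat 0°N, lon 144°W

Convert each endpoint to a unit vector on the sphere (x = cos φ cos λ, y = cos φ sin λ, z = sin φ).
The central angle between the endpoints is δ = arccos(p₁·p₂) ≈ 1.778 rad (101.9°).
Interpolate at f = 0.47 with slerp weights a = sin((1−f)δ)/sin δ ≈ 0.827, b = sin(fδ)/sin δ ≈ 0.758.
p = a·p₁ + b·p₂ ≈ (-0.812, -0.584, 0.007); φ = arcsin(p_z) ≈ 0.41°, λ = atan2(p_y, p_x) ≈ -144.27°.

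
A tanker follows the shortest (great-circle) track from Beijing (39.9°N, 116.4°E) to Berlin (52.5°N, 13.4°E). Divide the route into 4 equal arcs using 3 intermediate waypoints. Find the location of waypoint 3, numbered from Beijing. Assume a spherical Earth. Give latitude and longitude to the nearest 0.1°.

From cos δ = sin φ₁ sin φ₂ + cos φ₁ cos φ₂ cos Δλ, the central angle is δ ≈ 1.155 rad (66.2°).
Interpolate at f = 3/4 with slerp weights a = sin((1−f)δ)/sin δ ≈ 0.311, b = sin(fδ)/sin δ ≈ 0.833.
p = a·p₁ + b·p₂ ≈ (0.387, 0.331, 0.860); φ = arcsin(p_z) ≈ 59.37°, λ = atan2(p_y, p_x) ≈ 40.57°.

≈ (59.4°N, 40.6°E)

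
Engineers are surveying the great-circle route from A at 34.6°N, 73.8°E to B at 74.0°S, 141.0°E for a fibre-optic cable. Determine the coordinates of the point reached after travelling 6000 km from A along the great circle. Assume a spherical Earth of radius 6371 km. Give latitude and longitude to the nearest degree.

Convert each endpoint to a unit vector on the sphere (x = cos φ cos λ, y = cos φ sin λ, z = sin φ).
The central angle between the endpoints is δ = arccos(p₁·p₂) ≈ 2.046 rad (117.3°). The total great-circle distance is δ·R ≈ 2.046 × 6371 ≈ 13038 km, so the target fraction is f = 6000/13038 ≈ 0.460.
Interpolate at f ≈ 0.460 with slerp weights a = sin((1−f)δ)/sin δ ≈ 1.005, b = sin(fδ)/sin δ ≈ 0.910.
p = a·p₁ + b·p₂ ≈ (0.036, 0.952, -0.304); φ = arcsin(p_z) ≈ -17.68°, λ = atan2(p_y, p_x) ≈ 87.84°.

≈ 18°S, 88°E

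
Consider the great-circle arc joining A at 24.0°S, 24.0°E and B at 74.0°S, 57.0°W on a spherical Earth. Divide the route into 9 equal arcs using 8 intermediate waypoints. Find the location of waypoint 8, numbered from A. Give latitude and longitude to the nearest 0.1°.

Convert each endpoint to a unit vector on the sphere (x = cos φ cos λ, y = cos φ sin λ, z = sin φ).
The central angle between the endpoints is δ = arccos(p₁·p₂) ≈ 1.126 rad (64.5°).
Interpolate at f = 8/9 with slerp weights a = sin((1−f)δ)/sin δ ≈ 0.138, b = sin(fδ)/sin δ ≈ 0.933.
p = a·p₁ + b·p₂ ≈ (0.255, -0.164, -0.953); φ = arcsin(p_z) ≈ -72.32°, λ = atan2(p_y, p_x) ≈ -32.75°.

≈ 72.3°S, 32.7°W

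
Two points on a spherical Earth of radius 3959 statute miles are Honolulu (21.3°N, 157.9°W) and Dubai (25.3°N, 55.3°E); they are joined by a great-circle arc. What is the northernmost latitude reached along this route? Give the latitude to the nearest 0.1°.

The great circle lies in the plane with unit normal n̂ = (p₁ × p₂)/|p₁ × p₂|.
Here n̂_z ≈ -0.552; the vertex latitude is φ_max = arccos|n̂_z| ≈ 56.5°.
Check via Clairaut: cos φ_max = |cos φ₁| · sin C = cos(21.3°)·sin(36.3°) ≈ 0.552, again giving ≈ 56.5°.

≈ 56.5°N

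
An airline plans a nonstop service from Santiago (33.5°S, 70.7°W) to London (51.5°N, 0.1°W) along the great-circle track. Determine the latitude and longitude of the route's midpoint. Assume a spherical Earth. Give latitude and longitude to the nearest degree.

Convert each endpoint to a unit vector on the sphere (x = cos φ cos λ, y = cos φ sin λ, z = sin φ).
The central angle between the endpoints is δ = arccos(p₁·p₂) ≈ 1.833 rad (105.0°).
Interpolate at f = 1/2 with slerp weights a = sin((1−f)δ)/sin δ ≈ 0.822, b = sin(fδ)/sin δ ≈ 0.822.
p = a·p₁ + b·p₂ ≈ (0.738, -0.648, 0.190); φ = arcsin(p_z) ≈ 10.93°, λ = atan2(p_y, p_x) ≈ -41.27°.

≈ (11°N, 41°W)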